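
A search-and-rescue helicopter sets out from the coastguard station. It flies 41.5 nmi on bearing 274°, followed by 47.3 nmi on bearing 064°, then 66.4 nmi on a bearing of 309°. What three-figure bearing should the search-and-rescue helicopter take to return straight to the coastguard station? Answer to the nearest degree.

Leg 1 (274°, 41.5 nmi): east 41.5 sin 274° = -41.40, north 41.5 cos 274° = 2.89
Leg 2 (064°, 47.3 nmi): east 47.3 sin 64° = 42.51, north 47.3 cos 64° = 20.73
Leg 3 (309°, 66.4 nmi): east 66.4 sin 309° = -51.60, north 66.4 cos 309° = 41.79
Net displacement: -50.49 east, 65.42 north. Direction back to start is (50.49, -65.42): bearing = atan2(50.49, -65.42) mod 360° = 142.34° ≈ 142°.

142°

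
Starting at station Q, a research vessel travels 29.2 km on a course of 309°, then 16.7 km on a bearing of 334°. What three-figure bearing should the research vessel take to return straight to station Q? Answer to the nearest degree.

138°

Leg 1 (309°, 29.2 km): east 29.2 sin 309° = -22.69, north 29.2 cos 309° = 18.38
Leg 2 (334°, 16.7 km): east 16.7 sin 334° = -7.32, north 16.7 cos 334° = 15.01
Net displacement: -30.01 east, 33.39 north. Direction back to start is (30.01, -33.39): bearing = atan2(30.01, -33.39) mod 360° = 138.04° ≈ 138°.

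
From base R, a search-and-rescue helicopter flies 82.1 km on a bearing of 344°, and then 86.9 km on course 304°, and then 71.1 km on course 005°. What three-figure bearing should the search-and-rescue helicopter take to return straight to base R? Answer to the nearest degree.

156°

Leg 1 (344°, 82.1 km): east 82.1 sin 344° = -22.63, north 82.1 cos 344° = 78.92
Leg 2 (304°, 86.9 km): east 86.9 sin 304° = -72.04, north 86.9 cos 304° = 48.59
Leg 3 (005°, 71.1 km): east 71.1 sin 5° = 6.20, north 71.1 cos 5° = 70.83
Net displacement: -88.48 east, 198.34 north. Direction back to start is (88.48, -198.34): bearing = atan2(88.48, -198.34) mod 360° = 155.96° ≈ 156°.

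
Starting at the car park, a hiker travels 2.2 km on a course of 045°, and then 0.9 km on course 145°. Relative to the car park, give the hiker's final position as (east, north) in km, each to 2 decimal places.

Leg 1 (045°, 2.2 km): east 2.2 sin 45° = 1.56, north 2.2 cos 45° = 1.56
Leg 2 (145°, 0.9 km): east 0.9 sin 145° = 0.52, north 0.9 cos 145° = -0.74
Summing: 2.07 km east, 0.82 km north → (2.07, 0.82).

(2.07, 0.82)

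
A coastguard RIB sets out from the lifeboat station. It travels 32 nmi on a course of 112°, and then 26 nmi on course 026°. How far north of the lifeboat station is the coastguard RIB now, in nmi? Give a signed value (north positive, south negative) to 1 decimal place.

11.4 nmi

Leg 1 (112°, 32 nmi): east 32 sin 112° = 29.67, north 32 cos 112° = -11.99
Leg 2 (026°, 26 nmi): east 26 sin 26° = 11.40, north 26 cos 26° = 23.37
Net north component: 11.38 nmi.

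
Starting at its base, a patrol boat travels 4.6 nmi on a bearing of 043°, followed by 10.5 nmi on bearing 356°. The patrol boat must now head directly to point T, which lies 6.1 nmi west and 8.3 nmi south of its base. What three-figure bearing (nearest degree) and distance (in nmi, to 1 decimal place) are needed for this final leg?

201°, 23.7 nmi

Leg 1 (043°, 4.6 nmi): east 4.6 sin 43° = 3.14, north 4.6 cos 43° = 3.36
Leg 2 (356°, 10.5 nmi): east 10.5 sin 356° = -0.73, north 10.5 cos 356° = 10.47
Current position: (2.40, 13.84). Target: (-6.1, -8.3). Remaining: Δeast = -8.50, Δnorth = -22.14.
Bearing = atan2(-8.50, -22.14) mod 360° = 201.01°; distance = √((-8.50)² + (-22.14)²) = 23.716 nmi.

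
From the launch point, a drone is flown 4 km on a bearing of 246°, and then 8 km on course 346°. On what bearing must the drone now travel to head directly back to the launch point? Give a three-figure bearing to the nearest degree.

138°

Leg 1 (246°, 4 km): east 4 sin 246° = -3.65, north 4 cos 246° = -1.63
Leg 2 (346°, 8 km): east 8 sin 346° = -1.94, north 8 cos 346° = 7.76
Net displacement: -5.59 east, 6.14 north. Direction back to start is (5.59, -6.14): bearing = atan2(5.59, -6.14) mod 360° = 137.67° ≈ 138°.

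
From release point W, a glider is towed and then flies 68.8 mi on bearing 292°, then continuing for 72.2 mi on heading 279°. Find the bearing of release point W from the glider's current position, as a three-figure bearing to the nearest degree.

Leg 1 (292°, 68.8 mi): east 68.8 sin 292° = -63.79, north 68.8 cos 292° = 25.77
Leg 2 (279°, 72.2 mi): east 72.2 sin 279° = -71.31, north 72.2 cos 279° = 11.29
Net displacement: -135.10 east, 37.07 north. Direction back to start is (135.10, -37.07): bearing = atan2(135.10, -37.07) mod 360° = 105.34° ≈ 105°.

105°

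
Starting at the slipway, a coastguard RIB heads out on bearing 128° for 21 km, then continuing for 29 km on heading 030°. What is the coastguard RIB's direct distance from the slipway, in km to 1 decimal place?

33.4 km

Leg 1 (128°, 21 km): east 21 sin 128° = 16.55, north 21 cos 128° = -12.93
Leg 2 (030°, 29 km): east 29 sin 30° = 14.50, north 29 cos 30° = 25.11
Net: 31.05 east, 12.19 north. Distance = √((31.05)² + (12.19)²) = 33.354 km.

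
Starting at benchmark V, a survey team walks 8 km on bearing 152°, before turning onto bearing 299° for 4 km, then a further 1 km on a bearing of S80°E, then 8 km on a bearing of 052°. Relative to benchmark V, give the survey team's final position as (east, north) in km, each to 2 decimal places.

(7.55, -0.37)

Leg 1 (152°, 8 km): east 8 sin 152° = 3.76, north 8 cos 152° = -7.06
Leg 2 (299°, 4 km): east 4 sin 299° = -3.50, north 4 cos 299° = 1.94
Leg 3 (S80°E, 1 km): east 1 sin 100° = 0.98, north 1 cos 100° = -0.17
Leg 4 (052°, 8 km): east 8 sin 52° = 6.30, north 8 cos 52° = 4.93
Summing: 7.55 km east, -0.37 km north → (7.55, -0.37).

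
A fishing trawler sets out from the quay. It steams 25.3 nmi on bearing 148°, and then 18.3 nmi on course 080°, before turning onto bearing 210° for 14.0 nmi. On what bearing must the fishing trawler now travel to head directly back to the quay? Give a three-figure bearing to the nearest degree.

Leg 1 (148°, 25.3 nmi): east 25.3 sin 148° = 13.41, north 25.3 cos 148° = -21.46
Leg 2 (080°, 18.3 nmi): east 18.3 sin 80° = 18.02, north 18.3 cos 80° = 3.18
Leg 3 (210°, 14.0 nmi): east 14.0 sin 210° = -7.00, north 14.0 cos 210° = -12.12
Net displacement: 24.43 east, -30.40 north. Direction back to start is (-24.43, 30.40): bearing = atan2(-24.43, 30.40) mod 360° = 321.22° ≈ 321°.

321°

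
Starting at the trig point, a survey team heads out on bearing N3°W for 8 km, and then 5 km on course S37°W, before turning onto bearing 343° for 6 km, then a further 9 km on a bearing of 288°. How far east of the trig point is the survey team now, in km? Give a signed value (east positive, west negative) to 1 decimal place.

-13.7 km

Leg 1 (N3°W, 8 km): east 8 sin 357° = -0.42, north 8 cos 357° = 7.99
Leg 2 (S37°W, 5 km): east 5 sin 217° = -3.01, north 5 cos 217° = -3.99
Leg 3 (343°, 6 km): east 6 sin 343° = -1.75, north 6 cos 343° = 5.74
Leg 4 (288°, 9 km): east 9 sin 288° = -8.56, north 9 cos 288° = 2.78
Net east component: -13.74 km.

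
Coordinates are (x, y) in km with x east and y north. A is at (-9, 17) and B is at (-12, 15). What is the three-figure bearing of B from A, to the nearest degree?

236°

Δeast = -12 − -9 = -3.00; Δnorth = 15 − 17 = -2.00.
Bearing = atan2(Δeast, Δnorth) mod 360° = 236.31° ≈ 236°.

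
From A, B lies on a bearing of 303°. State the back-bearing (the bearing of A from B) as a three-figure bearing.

Back-bearing = 303° − 180° = 123°.

123°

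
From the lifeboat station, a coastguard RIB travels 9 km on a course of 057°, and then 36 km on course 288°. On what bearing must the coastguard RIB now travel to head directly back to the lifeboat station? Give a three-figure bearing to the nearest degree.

Leg 1 (057°, 9 km): east 9 sin 57° = 7.55, north 9 cos 57° = 4.90
Leg 2 (288°, 36 km): east 36 sin 288° = -34.24, north 36 cos 288° = 11.12
Net displacement: -26.69 east, 16.03 north. Direction back to start is (26.69, -16.03): bearing = atan2(26.69, -16.03) mod 360° = 120.98° ≈ 121°.

121°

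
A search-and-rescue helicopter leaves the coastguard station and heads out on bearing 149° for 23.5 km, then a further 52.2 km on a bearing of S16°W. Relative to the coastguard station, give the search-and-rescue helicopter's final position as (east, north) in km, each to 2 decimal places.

(-2.28, -70.32)

Leg 1 (149°, 23.5 km): east 23.5 sin 149° = 12.10, north 23.5 cos 149° = -20.14
Leg 2 (S16°W, 52.2 km): east 52.2 sin 196° = -14.39, north 52.2 cos 196° = -50.18
Summing: -2.28 km east, -70.32 km north → (-2.28, -70.32).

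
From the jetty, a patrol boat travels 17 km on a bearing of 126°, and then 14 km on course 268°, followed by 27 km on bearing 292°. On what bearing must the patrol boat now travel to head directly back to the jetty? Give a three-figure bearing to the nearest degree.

Leg 1 (126°, 17 km): east 17 sin 126° = 13.75, north 17 cos 126° = -9.99
Leg 2 (268°, 14 km): east 14 sin 268° = -13.99, north 14 cos 268° = -0.49
Leg 3 (292°, 27 km): east 27 sin 292° = -25.03, north 27 cos 292° = 10.11
Net displacement: -25.27 east, -0.37 north. Direction back to start is (25.27, 0.37): bearing = atan2(25.27, 0.37) mod 360° = 89.17° ≈ 089°.

089°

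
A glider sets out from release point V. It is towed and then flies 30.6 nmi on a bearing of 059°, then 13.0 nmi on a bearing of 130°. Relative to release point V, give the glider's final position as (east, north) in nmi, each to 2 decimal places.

Leg 1 (059°, 30.6 nmi): east 30.6 sin 59° = 26.23, north 30.6 cos 59° = 15.76
Leg 2 (130°, 13.0 nmi): east 13.0 sin 130° = 9.96, north 13.0 cos 130° = -8.36
Summing: 36.19 nmi east, 7.40 nmi north → (36.19, 7.40).

(36.19, 7.40)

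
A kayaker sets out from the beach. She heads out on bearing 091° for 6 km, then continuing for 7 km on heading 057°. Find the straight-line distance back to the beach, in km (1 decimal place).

Leg 1 (091°, 6 km): east 6 sin 91° = 6.00, north 6 cos 91° = -0.10
Leg 2 (057°, 7 km): east 7 sin 57° = 5.87, north 7 cos 57° = 3.81
Net: 11.87 east, 3.71 north. Distance = √((11.87)² + (3.71)²) = 12.435 km.

12.4 km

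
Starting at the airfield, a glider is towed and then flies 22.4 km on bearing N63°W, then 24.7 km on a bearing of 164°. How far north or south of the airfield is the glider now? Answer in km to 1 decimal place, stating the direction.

Leg 1 (N63°W, 22.4 km): east 22.4 sin 297° = -19.96, north 22.4 cos 297° = 10.17
Leg 2 (164°, 24.7 km): east 24.7 sin 164° = 6.81, north 24.7 cos 164° = -23.74
Net north component: -13.57 km.

13.6 km south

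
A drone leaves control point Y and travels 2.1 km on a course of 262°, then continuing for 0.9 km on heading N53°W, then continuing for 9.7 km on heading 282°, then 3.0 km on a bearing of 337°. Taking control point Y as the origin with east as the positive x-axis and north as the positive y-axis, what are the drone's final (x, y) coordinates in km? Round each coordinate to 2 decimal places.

(-13.46, 5.03)

Leg 1 (262°, 2.1 km): east 2.1 sin 262° = -2.08, north 2.1 cos 262° = -0.29
Leg 2 (N53°W, 0.9 km): east 0.9 sin 307° = -0.72, north 0.9 cos 307° = 0.54
Leg 3 (282°, 9.7 km): east 9.7 sin 282° = -9.49, north 9.7 cos 282° = 2.02
Leg 4 (337°, 3.0 km): east 3.0 sin 337° = -1.17, north 3.0 cos 337° = 2.76
Summing: -13.46 km east, 5.03 km north → (-13.46, 5.03).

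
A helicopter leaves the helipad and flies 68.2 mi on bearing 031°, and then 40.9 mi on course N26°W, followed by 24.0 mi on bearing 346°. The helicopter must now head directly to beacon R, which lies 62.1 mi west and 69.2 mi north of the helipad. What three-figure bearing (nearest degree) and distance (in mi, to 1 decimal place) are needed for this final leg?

Leg 1 (031°, 68.2 mi): east 68.2 sin 31° = 35.13, north 68.2 cos 31° = 58.46
Leg 2 (N26°W, 40.9 mi): east 40.9 sin 334° = -17.93, north 40.9 cos 334° = 36.76
Leg 3 (346°, 24.0 mi): east 24.0 sin 346° = -5.81, north 24.0 cos 346° = 23.29
Current position: (11.39, 118.51). Target: (-62.1, 69.2). Remaining: Δeast = -73.49, Δnorth = -49.31.
Bearing = atan2(-73.49, -49.31) mod 360° = 236.14°; distance = √((-73.49)² + (-49.31)²) = 88.498 mi.

236°, 88.5 mi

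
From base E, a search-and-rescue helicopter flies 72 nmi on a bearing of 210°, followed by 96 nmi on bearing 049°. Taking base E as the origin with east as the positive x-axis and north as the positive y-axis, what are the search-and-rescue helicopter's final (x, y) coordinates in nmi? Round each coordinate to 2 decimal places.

Leg 1 (210°, 72 nmi): east 72 sin 210° = -36.00, north 72 cos 210° = -62.35
Leg 2 (049°, 96 nmi): east 96 sin 49° = 72.45, north 96 cos 49° = 62.98
Summing: 36.45 nmi east, 0.63 nmi north → (36.45, 0.63).

(36.45, 0.63)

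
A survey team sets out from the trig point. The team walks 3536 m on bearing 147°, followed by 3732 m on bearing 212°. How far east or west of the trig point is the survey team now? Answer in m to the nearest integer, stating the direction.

52 m west

Leg 1 (147°, 3536 m): east 3536 sin 147° = 1925.84, north 3536 cos 147° = -2965.54
Leg 2 (212°, 3732 m): east 3732 sin 212° = -1977.66, north 3732 cos 212° = -3164.92
Net east component: -51.82 m.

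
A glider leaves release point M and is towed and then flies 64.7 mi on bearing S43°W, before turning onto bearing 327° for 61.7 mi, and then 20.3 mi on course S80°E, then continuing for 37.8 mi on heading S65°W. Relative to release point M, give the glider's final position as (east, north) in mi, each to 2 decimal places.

Leg 1 (S43°W, 64.7 mi): east 64.7 sin 223° = -44.13, north 64.7 cos 223° = -47.32
Leg 2 (327°, 61.7 mi): east 61.7 sin 327° = -33.60, north 61.7 cos 327° = 51.75
Leg 3 (S80°E, 20.3 mi): east 20.3 sin 100° = 19.99, north 20.3 cos 100° = -3.53
Leg 4 (S65°W, 37.8 mi): east 37.8 sin 245° = -34.26, north 37.8 cos 245° = -15.97
Summing: -92.00 mi east, -15.07 mi north → (-92.00, -15.07).

(-92.00, -15.07)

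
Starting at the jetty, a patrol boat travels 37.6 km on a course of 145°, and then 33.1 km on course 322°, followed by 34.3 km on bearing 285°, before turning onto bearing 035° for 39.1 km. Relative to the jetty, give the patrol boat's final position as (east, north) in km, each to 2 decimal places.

(-9.52, 36.19)

Leg 1 (145°, 37.6 km): east 37.6 sin 145° = 21.57, north 37.6 cos 145° = -30.80
Leg 2 (322°, 33.1 km): east 33.1 sin 322° = -20.38, north 33.1 cos 322° = 26.08
Leg 3 (285°, 34.3 km): east 34.3 sin 285° = -33.13, north 34.3 cos 285° = 8.88
Leg 4 (035°, 39.1 km): east 39.1 sin 35° = 22.43, north 39.1 cos 35° = 32.03
Summing: -9.52 km east, 36.19 km north → (-9.52, 36.19).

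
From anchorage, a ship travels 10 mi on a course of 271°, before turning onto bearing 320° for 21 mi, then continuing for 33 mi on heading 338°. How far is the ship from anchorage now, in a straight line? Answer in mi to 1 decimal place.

59.0 mi

Leg 1 (271°, 10 mi): east 10 sin 271° = -10.00, north 10 cos 271° = 0.17
Leg 2 (320°, 21 mi): east 21 sin 320° = -13.50, north 21 cos 320° = 16.09
Leg 3 (338°, 33 mi): east 33 sin 338° = -12.36, north 33 cos 338° = 30.60
Net: -35.86 east, 46.86 north. Distance = √((-35.86)² + (46.86)²) = 59.005 mi.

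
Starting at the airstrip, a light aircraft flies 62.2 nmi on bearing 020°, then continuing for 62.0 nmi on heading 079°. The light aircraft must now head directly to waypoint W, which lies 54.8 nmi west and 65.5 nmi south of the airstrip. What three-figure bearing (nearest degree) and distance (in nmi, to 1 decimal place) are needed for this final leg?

225°, 192.8 nmi

Leg 1 (020°, 62.2 nmi): east 62.2 sin 20° = 21.27, north 62.2 cos 20° = 58.45
Leg 2 (079°, 62.0 nmi): east 62.0 sin 79° = 60.86, north 62.0 cos 79° = 11.83
Current position: (82.13, 70.28). Target: (-54.8, -65.5). Remaining: Δeast = -136.93, Δnorth = -135.78.
Bearing = atan2(-136.93, -135.78) mod 360° = 225.24°; distance = √((-136.93)² + (-135.78)²) = 192.839 nmi.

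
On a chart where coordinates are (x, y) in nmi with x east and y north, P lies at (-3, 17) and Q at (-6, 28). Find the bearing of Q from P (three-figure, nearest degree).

Δeast = -6 − -3 = -3.00; Δnorth = 28 − 17 = 11.00.
Bearing = atan2(Δeast, Δnorth) mod 360° = 344.74° ≈ 345°.

345°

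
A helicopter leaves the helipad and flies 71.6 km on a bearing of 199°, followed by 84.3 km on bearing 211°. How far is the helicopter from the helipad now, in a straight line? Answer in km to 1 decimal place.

Leg 1 (199°, 71.6 km): east 71.6 sin 199° = -23.31, north 71.6 cos 199° = -67.70
Leg 2 (211°, 84.3 km): east 84.3 sin 211° = -43.42, north 84.3 cos 211° = -72.26
Net: -66.73 east, -139.96 north. Distance = √((-66.73)² + (-139.96)²) = 155.052 km.

155.1 km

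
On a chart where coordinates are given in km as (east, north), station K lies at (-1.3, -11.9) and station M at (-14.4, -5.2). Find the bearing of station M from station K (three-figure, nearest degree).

Δeast = -14.4 − -1.3 = -13.10; Δnorth = -5.2 − -11.9 = 6.70.
Bearing = atan2(Δeast, Δnorth) mod 360° = 297.09° ≈ 297°.

297°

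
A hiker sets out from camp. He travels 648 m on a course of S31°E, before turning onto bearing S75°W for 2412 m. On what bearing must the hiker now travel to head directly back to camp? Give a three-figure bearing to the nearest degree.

059°

Leg 1 (S31°E, 648 m): east 648 sin 149° = 333.74, north 648 cos 149° = -555.44
Leg 2 (S75°W, 2412 m): east 2412 sin 255° = -2329.81, north 2412 cos 255° = -624.27
Net displacement: -1996.07 east, -1179.72 north. Direction back to start is (1996.07, 1179.72): bearing = atan2(1996.07, 1179.72) mod 360° = 59.42° ≈ 059°.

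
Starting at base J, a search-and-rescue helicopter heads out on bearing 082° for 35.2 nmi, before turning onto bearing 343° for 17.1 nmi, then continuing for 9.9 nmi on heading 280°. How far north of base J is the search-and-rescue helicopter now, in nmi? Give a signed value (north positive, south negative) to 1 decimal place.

23.0 nmi

Leg 1 (082°, 35.2 nmi): east 35.2 sin 82° = 34.86, north 35.2 cos 82° = 4.90
Leg 2 (343°, 17.1 nmi): east 17.1 sin 343° = -5.00, north 17.1 cos 343° = 16.35
Leg 3 (280°, 9.9 nmi): east 9.9 sin 280° = -9.75, north 9.9 cos 280° = 1.72
Net north component: 22.97 nmi.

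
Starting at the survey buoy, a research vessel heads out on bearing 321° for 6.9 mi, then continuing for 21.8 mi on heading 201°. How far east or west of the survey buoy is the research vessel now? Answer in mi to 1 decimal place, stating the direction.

Leg 1 (321°, 6.9 mi): east 6.9 sin 321° = -4.34, north 6.9 cos 321° = 5.36
Leg 2 (201°, 21.8 mi): east 21.8 sin 201° = -7.81, north 21.8 cos 201° = -20.35
Net east component: -12.15 mi.

12.2 mi west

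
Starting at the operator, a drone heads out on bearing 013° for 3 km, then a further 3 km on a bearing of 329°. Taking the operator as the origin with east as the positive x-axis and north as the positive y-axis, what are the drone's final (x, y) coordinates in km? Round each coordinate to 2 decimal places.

Leg 1 (013°, 3 km): east 3 sin 13° = 0.67, north 3 cos 13° = 2.92
Leg 2 (329°, 3 km): east 3 sin 329° = -1.55, north 3 cos 329° = 2.57
Summing: -0.87 km east, 5.49 km north → (-0.87, 5.49).

(-0.87, 5.49)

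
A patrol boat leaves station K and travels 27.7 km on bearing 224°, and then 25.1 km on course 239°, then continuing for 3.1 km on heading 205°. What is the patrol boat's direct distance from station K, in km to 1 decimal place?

55.1 km

Leg 1 (224°, 27.7 km): east 27.7 sin 224° = -19.24, north 27.7 cos 224° = -19.93
Leg 2 (239°, 25.1 km): east 25.1 sin 239° = -21.51, north 25.1 cos 239° = -12.93
Leg 3 (205°, 3.1 km): east 3.1 sin 205° = -1.31, north 3.1 cos 205° = -2.81
Net: -42.07 east, -35.66 north. Distance = √((-42.07)² + (-35.66)²) = 55.149 km.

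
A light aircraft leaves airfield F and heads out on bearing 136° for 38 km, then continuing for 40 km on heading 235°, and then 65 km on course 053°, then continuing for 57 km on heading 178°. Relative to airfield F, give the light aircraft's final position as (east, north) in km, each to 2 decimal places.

Leg 1 (136°, 38 km): east 38 sin 136° = 26.40, north 38 cos 136° = -27.33
Leg 2 (235°, 40 km): east 40 sin 235° = -32.77, north 40 cos 235° = -22.94
Leg 3 (053°, 65 km): east 65 sin 53° = 51.91, north 65 cos 53° = 39.12
Leg 4 (178°, 57 km): east 57 sin 178° = 1.99, north 57 cos 178° = -56.97
Summing: 47.53 km east, -68.13 km north → (47.53, -68.13).

(47.53, -68.13)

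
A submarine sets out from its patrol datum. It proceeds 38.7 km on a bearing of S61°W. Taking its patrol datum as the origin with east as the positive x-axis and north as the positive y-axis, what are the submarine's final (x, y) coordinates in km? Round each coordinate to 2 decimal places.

Leg 1 (S61°W, 38.7 km): east 38.7 sin 241° = -33.85, north 38.7 cos 241° = -18.76
Summing: -33.85 km east, -18.76 km north → (-33.85, -18.76).

(-33.85, -18.76)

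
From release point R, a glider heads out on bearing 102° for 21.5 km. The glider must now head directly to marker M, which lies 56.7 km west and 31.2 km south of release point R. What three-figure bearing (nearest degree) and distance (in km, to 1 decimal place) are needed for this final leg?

Leg 1 (102°, 21.5 km): east 21.5 sin 102° = 21.03, north 21.5 cos 102° = -4.47
Current position: (21.03, -4.47). Target: (-56.7, -31.2). Remaining: Δeast = -77.73, Δnorth = -26.73.
Bearing = atan2(-77.73, -26.73) mod 360° = 251.02°; distance = √((-77.73)² + (-26.73)²) = 82.198 km.

251°, 82.2 km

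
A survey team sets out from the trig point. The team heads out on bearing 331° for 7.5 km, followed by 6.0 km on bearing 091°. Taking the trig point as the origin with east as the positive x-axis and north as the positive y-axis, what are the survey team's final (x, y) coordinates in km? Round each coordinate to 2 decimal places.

(2.36, 6.45)

Leg 1 (331°, 7.5 km): east 7.5 sin 331° = -3.64, north 7.5 cos 331° = 6.56
Leg 2 (091°, 6.0 km): east 6.0 sin 91° = 6.00, north 6.0 cos 91° = -0.10
Summing: 2.36 km east, 6.45 km north → (2.36, 6.45).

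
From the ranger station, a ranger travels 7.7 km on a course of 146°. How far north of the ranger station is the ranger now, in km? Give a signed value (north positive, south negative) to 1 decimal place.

-6.4 km

Leg 1 (146°, 7.7 km): east 7.7 sin 146° = 4.31, north 7.7 cos 146° = -6.38
Net north component: -6.38 km.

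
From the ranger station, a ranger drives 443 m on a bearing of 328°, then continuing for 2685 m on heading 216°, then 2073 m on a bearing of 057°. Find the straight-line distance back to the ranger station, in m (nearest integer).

Leg 1 (328°, 443 m): east 443 sin 328° = -234.75, north 443 cos 328° = 375.69
Leg 2 (216°, 2685 m): east 2685 sin 216° = -1578.20, north 2685 cos 216° = -2172.21
Leg 3 (057°, 2073 m): east 2073 sin 57° = 1738.56, north 2073 cos 57° = 1129.04
Net: -74.39 east, -667.49 north. Distance = √((-74.39)² + (-667.49)²) = 671.621 m.

672 m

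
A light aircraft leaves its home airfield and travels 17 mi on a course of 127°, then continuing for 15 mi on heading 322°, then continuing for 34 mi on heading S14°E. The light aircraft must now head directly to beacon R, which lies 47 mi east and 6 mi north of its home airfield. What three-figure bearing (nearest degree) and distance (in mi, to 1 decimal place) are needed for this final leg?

043°, 50.8 mi

Leg 1 (127°, 17 mi): east 17 sin 127° = 13.58, north 17 cos 127° = -10.23
Leg 2 (322°, 15 mi): east 15 sin 322° = -9.23, north 15 cos 322° = 11.82
Leg 3 (S14°E, 34 mi): east 34 sin 166° = 8.23, north 34 cos 166° = -32.99
Current position: (12.57, -31.40). Target: (47, 6). Remaining: Δeast = 34.43, Δnorth = 37.40.
Bearing = atan2(34.43, 37.40) mod 360° = 42.63°; distance = √((34.43)² + (37.40)²) = 50.837 mi.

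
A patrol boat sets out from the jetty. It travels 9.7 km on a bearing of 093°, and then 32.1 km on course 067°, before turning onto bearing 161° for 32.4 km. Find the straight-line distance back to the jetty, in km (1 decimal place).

Leg 1 (093°, 9.7 km): east 9.7 sin 93° = 9.69, north 9.7 cos 93° = -0.51
Leg 2 (067°, 32.1 km): east 32.1 sin 67° = 29.55, north 32.1 cos 67° = 12.54
Leg 3 (161°, 32.4 km): east 32.4 sin 161° = 10.55, north 32.4 cos 161° = -30.63
Net: 49.78 east, -18.60 north. Distance = √((49.78)² + (-18.60)²) = 53.145 km.

53.1 km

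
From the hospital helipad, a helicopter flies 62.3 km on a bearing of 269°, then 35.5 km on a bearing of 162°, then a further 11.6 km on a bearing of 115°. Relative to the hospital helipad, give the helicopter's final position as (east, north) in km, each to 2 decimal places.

Leg 1 (269°, 62.3 km): east 62.3 sin 269° = -62.29, north 62.3 cos 269° = -1.09
Leg 2 (162°, 35.5 km): east 35.5 sin 162° = 10.97, north 35.5 cos 162° = -33.76
Leg 3 (115°, 11.6 km): east 11.6 sin 115° = 10.51, north 11.6 cos 115° = -4.90
Summing: -40.81 km east, -39.75 km north → (-40.81, -39.75).

(-40.81, -39.75)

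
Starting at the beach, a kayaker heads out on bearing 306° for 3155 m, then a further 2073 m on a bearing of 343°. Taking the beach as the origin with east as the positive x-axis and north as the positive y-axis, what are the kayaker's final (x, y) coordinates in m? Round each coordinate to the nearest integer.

Leg 1 (306°, 3155 m): east 3155 sin 306° = -2552.45, north 3155 cos 306° = 1854.46
Leg 2 (343°, 2073 m): east 2073 sin 343° = -606.09, north 2073 cos 343° = 1982.42
Summing: -3158.54 m east, 3836.88 m north → (-3159, 3837).

(-3159, 3837)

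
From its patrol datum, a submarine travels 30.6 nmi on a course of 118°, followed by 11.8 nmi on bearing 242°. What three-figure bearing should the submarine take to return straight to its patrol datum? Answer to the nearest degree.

Leg 1 (118°, 30.6 nmi): east 30.6 sin 118° = 27.02, north 30.6 cos 118° = -14.37
Leg 2 (242°, 11.8 nmi): east 11.8 sin 242° = -10.42, north 11.8 cos 242° = -5.54
Net displacement: 16.60 east, -19.91 north. Direction back to start is (-16.60, 19.91): bearing = atan2(-16.60, 19.91) mod 360° = 320.18° ≈ 320°.

320°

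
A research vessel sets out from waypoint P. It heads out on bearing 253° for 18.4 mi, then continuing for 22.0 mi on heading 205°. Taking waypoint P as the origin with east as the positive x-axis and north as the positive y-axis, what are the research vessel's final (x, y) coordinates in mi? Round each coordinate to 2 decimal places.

(-26.89, -25.32)

Leg 1 (253°, 18.4 mi): east 18.4 sin 253° = -17.60, north 18.4 cos 253° = -5.38
Leg 2 (205°, 22.0 mi): east 22.0 sin 205° = -9.30, north 22.0 cos 205° = -19.94
Summing: -26.89 mi east, -25.32 mi north → (-26.89, -25.32).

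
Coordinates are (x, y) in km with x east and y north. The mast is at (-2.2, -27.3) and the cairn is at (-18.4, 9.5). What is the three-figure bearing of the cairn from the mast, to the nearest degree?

336°

Δeast = -18.4 − -2.2 = -16.20; Δnorth = 9.5 − -27.3 = 36.80.
Bearing = atan2(Δeast, Δnorth) mod 360° = 336.24° ≈ 336°.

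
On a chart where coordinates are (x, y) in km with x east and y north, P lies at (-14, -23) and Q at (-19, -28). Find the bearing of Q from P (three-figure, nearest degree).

225°

Δeast = -19 − -14 = -5.00; Δnorth = -28 − -23 = -5.00.
Bearing = atan2(Δeast, Δnorth) mod 360° = 225.00° ≈ 225°.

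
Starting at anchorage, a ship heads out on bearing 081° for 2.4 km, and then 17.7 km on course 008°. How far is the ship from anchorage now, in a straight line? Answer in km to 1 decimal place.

Leg 1 (081°, 2.4 km): east 2.4 sin 81° = 2.37, north 2.4 cos 81° = 0.38
Leg 2 (008°, 17.7 km): east 17.7 sin 8° = 2.46, north 17.7 cos 8° = 17.53
Net: 4.83 east, 17.90 north. Distance = √((4.83)² + (17.90)²) = 18.544 km.

18.5 km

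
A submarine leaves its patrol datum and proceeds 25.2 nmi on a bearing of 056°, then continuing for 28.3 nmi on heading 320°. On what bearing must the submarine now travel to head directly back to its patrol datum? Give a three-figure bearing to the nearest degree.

184°

Leg 1 (056°, 25.2 nmi): east 25.2 sin 56° = 20.89, north 25.2 cos 56° = 14.09
Leg 2 (320°, 28.3 nmi): east 28.3 sin 320° = -18.19, north 28.3 cos 320° = 21.68
Net displacement: 2.70 east, 35.77 north. Direction back to start is (-2.70, -35.77): bearing = atan2(-2.70, -35.77) mod 360° = 184.32° ≈ 184°.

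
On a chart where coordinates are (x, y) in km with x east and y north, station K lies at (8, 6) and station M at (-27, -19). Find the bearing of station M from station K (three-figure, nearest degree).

Δeast = -27 − 8 = -35.00; Δnorth = -19 − 6 = -25.00.
Bearing = atan2(Δeast, Δnorth) mod 360° = 234.46° ≈ 234°.

234°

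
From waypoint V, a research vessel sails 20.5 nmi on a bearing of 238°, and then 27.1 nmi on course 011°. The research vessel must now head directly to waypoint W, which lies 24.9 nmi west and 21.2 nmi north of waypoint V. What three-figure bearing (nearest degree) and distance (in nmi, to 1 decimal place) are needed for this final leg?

293°, 13.8 nmi

Leg 1 (238°, 20.5 nmi): east 20.5 sin 238° = -17.38, north 20.5 cos 238° = -10.86
Leg 2 (011°, 27.1 nmi): east 27.1 sin 11° = 5.17, north 27.1 cos 11° = 26.60
Current position: (-12.21, 15.74). Target: (-24.9, 21.2). Remaining: Δeast = -12.69, Δnorth = 5.46.
Bearing = atan2(-12.69, 5.46) mod 360° = 293.29°; distance = √((-12.69)² + (5.46)²) = 13.812 nmi.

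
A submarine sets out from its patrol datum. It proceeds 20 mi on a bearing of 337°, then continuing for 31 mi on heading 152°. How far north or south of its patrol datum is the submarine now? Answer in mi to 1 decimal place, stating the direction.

9.0 mi south

Leg 1 (337°, 20 mi): east 20 sin 337° = -7.81, north 20 cos 337° = 18.41
Leg 2 (152°, 31 mi): east 31 sin 152° = 14.55, north 31 cos 152° = -27.37
Net north component: -8.96 mi.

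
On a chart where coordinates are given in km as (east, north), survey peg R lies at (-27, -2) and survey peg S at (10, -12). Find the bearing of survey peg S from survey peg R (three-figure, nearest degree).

105°

Δeast = 10 − -27 = 37.00; Δnorth = -12 − -2 = -10.00.
Bearing = atan2(Δeast, Δnorth) mod 360° = 105.12° ≈ 105°.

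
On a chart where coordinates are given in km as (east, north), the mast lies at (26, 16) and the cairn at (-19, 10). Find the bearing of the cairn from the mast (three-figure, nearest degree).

Δeast = -19 − 26 = -45.00; Δnorth = 10 − 16 = -6.00.
Bearing = atan2(Δeast, Δnorth) mod 360° = 262.41° ≈ 262°.

262°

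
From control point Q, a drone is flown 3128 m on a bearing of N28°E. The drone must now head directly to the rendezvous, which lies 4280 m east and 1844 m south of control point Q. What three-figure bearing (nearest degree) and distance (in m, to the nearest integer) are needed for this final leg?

Leg 1 (N28°E, 3128 m): east 3128 sin 28° = 1468.51, north 3128 cos 28° = 2761.86
Current position: (1468.51, 2761.86). Target: (4280, -1844). Remaining: Δeast = 2811.49, Δnorth = -4605.86.
Bearing = atan2(2811.49, -4605.86) mod 360° = 148.60°; distance = √((2811.49)² + (-4605.86)²) = 5396.150 m.

149°, 5396 m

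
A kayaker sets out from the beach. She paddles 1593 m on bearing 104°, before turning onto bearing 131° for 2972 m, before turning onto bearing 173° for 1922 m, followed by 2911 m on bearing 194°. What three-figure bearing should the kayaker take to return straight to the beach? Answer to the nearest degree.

335°

Leg 1 (104°, 1593 m): east 1593 sin 104° = 1545.68, north 1593 cos 104° = -385.38
Leg 2 (131°, 2972 m): east 2972 sin 131° = 2243.00, north 2972 cos 131° = -1949.81
Leg 3 (173°, 1922 m): east 1922 sin 173° = 234.23, north 1922 cos 173° = -1907.67
Leg 4 (194°, 2911 m): east 2911 sin 194° = -704.23, north 2911 cos 194° = -2824.53
Net displacement: 3318.68 east, -7067.39 north. Direction back to start is (-3318.68, 7067.39): bearing = atan2(-3318.68, 7067.39) mod 360° = 334.85° ≈ 335°.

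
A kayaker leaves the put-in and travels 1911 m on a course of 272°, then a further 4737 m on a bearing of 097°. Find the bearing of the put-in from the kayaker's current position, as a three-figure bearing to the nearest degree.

Leg 1 (272°, 1911 m): east 1911 sin 272° = -1909.84, north 1911 cos 272° = 66.69
Leg 2 (097°, 4737 m): east 4737 sin 97° = 4701.69, north 4737 cos 97° = -577.30
Net displacement: 2791.86 east, -510.60 north. Direction back to start is (-2791.86, 510.60): bearing = atan2(-2791.86, 510.60) mod 360° = 280.36° ≈ 280°.

280°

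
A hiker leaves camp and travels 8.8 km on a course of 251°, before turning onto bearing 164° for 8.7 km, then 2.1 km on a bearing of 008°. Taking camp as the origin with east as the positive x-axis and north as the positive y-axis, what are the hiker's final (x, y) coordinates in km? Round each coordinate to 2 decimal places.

Leg 1 (251°, 8.8 km): east 8.8 sin 251° = -8.32, north 8.8 cos 251° = -2.86
Leg 2 (164°, 8.7 km): east 8.7 sin 164° = 2.40, north 8.7 cos 164° = -8.36
Leg 3 (008°, 2.1 km): east 2.1 sin 8° = 0.29, north 2.1 cos 8° = 2.08
Summing: -5.63 km east, -9.15 km north → (-5.63, -9.15).

(-5.63, -9.15)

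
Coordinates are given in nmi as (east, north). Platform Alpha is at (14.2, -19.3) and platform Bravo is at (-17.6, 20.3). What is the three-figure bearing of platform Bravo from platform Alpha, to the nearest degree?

Δeast = -17.6 − 14.2 = -31.80; Δnorth = 20.3 − -19.3 = 39.60.
Bearing = atan2(Δeast, Δnorth) mod 360° = 321.23° ≈ 321°.

321°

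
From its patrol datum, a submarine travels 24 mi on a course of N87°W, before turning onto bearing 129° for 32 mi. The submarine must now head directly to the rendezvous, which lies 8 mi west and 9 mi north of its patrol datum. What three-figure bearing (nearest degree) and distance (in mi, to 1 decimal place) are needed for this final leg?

342°, 29.3 mi

Leg 1 (N87°W, 24 mi): east 24 sin 273° = -23.97, north 24 cos 273° = 1.26
Leg 2 (129°, 32 mi): east 32 sin 129° = 24.87, north 32 cos 129° = -20.14
Current position: (0.90, -18.88). Target: (-8, 9). Remaining: Δeast = -8.90, Δnorth = 27.88.
Bearing = atan2(-8.90, 27.88) mod 360° = 342.29°; distance = √((-8.90)² + (27.88)²) = 29.269 mi.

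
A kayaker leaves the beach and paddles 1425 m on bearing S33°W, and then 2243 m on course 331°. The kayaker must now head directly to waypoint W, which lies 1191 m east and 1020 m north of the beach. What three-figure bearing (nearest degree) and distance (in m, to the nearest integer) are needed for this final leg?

085°, 3065 m

Leg 1 (S33°W, 1425 m): east 1425 sin 213° = -776.11, north 1425 cos 213° = -1195.11
Leg 2 (331°, 2243 m): east 2243 sin 331° = -1087.43, north 2243 cos 331° = 1961.77
Current position: (-1863.54, 766.67). Target: (1191, 1020). Remaining: Δeast = 3054.54, Δnorth = 253.33.
Bearing = atan2(3054.54, 253.33) mod 360° = 85.26°; distance = √((3054.54)² + (253.33)²) = 3065.026 m.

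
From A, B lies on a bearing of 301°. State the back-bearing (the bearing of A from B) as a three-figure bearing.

Back-bearing = 301° − 180° = 121°.

121°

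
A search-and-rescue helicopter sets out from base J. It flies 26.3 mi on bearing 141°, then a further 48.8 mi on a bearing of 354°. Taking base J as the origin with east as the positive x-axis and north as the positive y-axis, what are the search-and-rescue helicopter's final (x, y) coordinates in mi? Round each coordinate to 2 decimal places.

Leg 1 (141°, 26.3 mi): east 26.3 sin 141° = 16.55, north 26.3 cos 141° = -20.44
Leg 2 (354°, 48.8 mi): east 48.8 sin 354° = -5.10, north 48.8 cos 354° = 48.53
Summing: 11.45 mi east, 28.09 mi north → (11.45, 28.09).

(11.45, 28.09)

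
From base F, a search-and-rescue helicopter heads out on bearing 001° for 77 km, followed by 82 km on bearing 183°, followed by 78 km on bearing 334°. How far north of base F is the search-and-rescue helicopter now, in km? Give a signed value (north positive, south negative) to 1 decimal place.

65.2 km

Leg 1 (001°, 77 km): east 77 sin 1° = 1.34, north 77 cos 1° = 76.99
Leg 2 (183°, 82 km): east 82 sin 183° = -4.29, north 82 cos 183° = -81.89
Leg 3 (334°, 78 km): east 78 sin 334° = -34.19, north 78 cos 334° = 70.11
Net north component: 65.21 km.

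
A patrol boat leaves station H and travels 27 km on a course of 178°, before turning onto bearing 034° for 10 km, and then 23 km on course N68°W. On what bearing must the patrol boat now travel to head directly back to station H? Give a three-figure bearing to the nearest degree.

Leg 1 (178°, 27 km): east 27 sin 178° = 0.94, north 27 cos 178° = -26.98
Leg 2 (034°, 10 km): east 10 sin 34° = 5.59, north 10 cos 34° = 8.29
Leg 3 (N68°W, 23 km): east 23 sin 292° = -21.33, north 23 cos 292° = 8.62
Net displacement: -14.79 east, -10.08 north. Direction back to start is (14.79, 10.08): bearing = atan2(14.79, 10.08) mod 360° = 55.73° ≈ 056°.

056°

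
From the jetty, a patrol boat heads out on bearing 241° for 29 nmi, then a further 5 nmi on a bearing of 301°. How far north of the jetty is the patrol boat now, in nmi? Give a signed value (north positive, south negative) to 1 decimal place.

Leg 1 (241°, 29 nmi): east 29 sin 241° = -25.36, north 29 cos 241° = -14.06
Leg 2 (301°, 5 nmi): east 5 sin 301° = -4.29, north 5 cos 301° = 2.58
Net north component: -11.48 nmi.

-11.5 nmi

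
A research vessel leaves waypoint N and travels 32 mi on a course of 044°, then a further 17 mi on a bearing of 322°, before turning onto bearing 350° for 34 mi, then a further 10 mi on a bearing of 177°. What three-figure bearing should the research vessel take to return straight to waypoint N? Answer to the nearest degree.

Leg 1 (044°, 32 mi): east 32 sin 44° = 22.23, north 32 cos 44° = 23.02
Leg 2 (322°, 17 mi): east 17 sin 322° = -10.47, north 17 cos 322° = 13.40
Leg 3 (350°, 34 mi): east 34 sin 350° = -5.90, north 34 cos 350° = 33.48
Leg 4 (177°, 10 mi): east 10 sin 177° = 0.52, north 10 cos 177° = -9.99
Net displacement: 6.38 east, 59.91 north. Direction back to start is (-6.38, -59.91): bearing = atan2(-6.38, -59.91) mod 360° = 186.08° ≈ 186°.

186°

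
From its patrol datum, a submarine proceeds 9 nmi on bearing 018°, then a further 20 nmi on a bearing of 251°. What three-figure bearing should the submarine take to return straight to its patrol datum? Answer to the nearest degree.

Leg 1 (018°, 9 nmi): east 9 sin 18° = 2.78, north 9 cos 18° = 8.56
Leg 2 (251°, 20 nmi): east 20 sin 251° = -18.91, north 20 cos 251° = -6.51
Net displacement: -16.13 east, 2.05 north. Direction back to start is (16.13, -2.05): bearing = atan2(16.13, -2.05) mod 360° = 97.24° ≈ 097°.

097°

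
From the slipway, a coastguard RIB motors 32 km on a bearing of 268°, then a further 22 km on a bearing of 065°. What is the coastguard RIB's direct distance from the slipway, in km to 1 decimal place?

14.6 km

Leg 1 (268°, 32 km): east 32 sin 268° = -31.98, north 32 cos 268° = -1.12
Leg 2 (065°, 22 km): east 22 sin 65° = 19.94, north 22 cos 65° = 9.30
Net: -12.04 east, 8.18 north. Distance = √((-12.04)² + (8.18)²) = 14.558 km.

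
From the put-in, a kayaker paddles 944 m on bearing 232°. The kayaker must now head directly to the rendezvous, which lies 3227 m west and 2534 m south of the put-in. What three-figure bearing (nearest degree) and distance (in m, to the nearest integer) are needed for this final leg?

Leg 1 (232°, 944 m): east 944 sin 232° = -743.88, north 944 cos 232° = -581.18
Current position: (-743.88, -581.18). Target: (-3227, -2534). Remaining: Δeast = -2483.12, Δnorth = -1952.82.
Bearing = atan2(-2483.12, -1952.82) mod 360° = 231.82°; distance = √((-2483.12)² + (-1952.82)²) = 3159.013 m.

232°, 3159 m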